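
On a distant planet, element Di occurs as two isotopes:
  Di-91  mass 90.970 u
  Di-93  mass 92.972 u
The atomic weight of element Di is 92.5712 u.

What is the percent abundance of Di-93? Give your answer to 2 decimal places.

Let x be the fractional abundance of Di-91; then Di-93 has abundance 1 − x.
90.970·x + 92.972·(1 − x) = 92.5712
(90.970 − 92.972)·x = 92.5712 − 92.972
x = -0.4008 / -2.002 = 0.20020 → 20.02% Di-91, 79.98% Di-93.

79.98%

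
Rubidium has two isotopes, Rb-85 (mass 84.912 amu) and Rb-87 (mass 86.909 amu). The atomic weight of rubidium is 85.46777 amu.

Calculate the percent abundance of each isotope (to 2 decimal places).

With x = fraction of Rb-85 (so Rb-87 is 1 − x):
84.912·x + 86.909·(1 − x) = 85.46777
(84.912 − 86.909)·x = 85.46777 − 86.909
x = -1.44123 / -1.997 = 0.72170 → 72.17% Rb-85, 27.83% Rb-87.

Rb-85: 72.17%, Rb-87: 27.83%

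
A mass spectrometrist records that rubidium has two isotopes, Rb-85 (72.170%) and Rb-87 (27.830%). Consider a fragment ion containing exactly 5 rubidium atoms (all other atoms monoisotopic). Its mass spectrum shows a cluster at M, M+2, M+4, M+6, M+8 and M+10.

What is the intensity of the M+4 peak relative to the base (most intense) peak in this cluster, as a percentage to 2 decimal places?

Binomial terms of (0.72170 + 0.27830)^5: M 0.1958, M+2 0.3775, M+4 0.2911, M+6 0.1123, M+8 0.0216, M+10 0.0017 → M+2 is the base peak.
P(M+2) = C(5,1) × 0.72170^4 × 0.27830^1 = 5 × 0.27128565 × 0.2783 = 0.377494 (base)
P(M+4) = C(5,2) × 0.72170^3 × 0.27830^2 = 10 × 0.37589809 × 0.07745089 = 0.291136
Relative intensity = 0.291136 / 0.377494 × 100 = 77.12

77.12%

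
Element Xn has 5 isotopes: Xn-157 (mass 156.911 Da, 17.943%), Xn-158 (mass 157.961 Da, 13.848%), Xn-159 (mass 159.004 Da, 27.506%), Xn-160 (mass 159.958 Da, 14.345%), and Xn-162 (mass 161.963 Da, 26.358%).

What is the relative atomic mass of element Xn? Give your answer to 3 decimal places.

159.401 Da

The abundance-weighted mean is 0.17943 × 156.911 + 0.13848 × 157.961 + 0.27506 × 159.004 + 0.14345 × 159.958 + 0.26358 × 161.963
= 28.1545 + 21.8744 + 43.7356 + 22.9460 + 42.6902 = 159.4007 Da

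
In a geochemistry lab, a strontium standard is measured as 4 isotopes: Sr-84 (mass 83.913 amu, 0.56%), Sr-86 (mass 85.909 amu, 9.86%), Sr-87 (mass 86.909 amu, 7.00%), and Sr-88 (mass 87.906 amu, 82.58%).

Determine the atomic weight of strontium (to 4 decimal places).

Average mass = Σ (abundance × isotope mass) = 0.0056 × 83.913 + 0.0986 × 85.909 + 0.0700 × 86.909 + 0.8258 × 87.906
= 0.46991 + 8.47063 + 6.08363 + 72.59277 = 87.61694 amu

87.6169 amu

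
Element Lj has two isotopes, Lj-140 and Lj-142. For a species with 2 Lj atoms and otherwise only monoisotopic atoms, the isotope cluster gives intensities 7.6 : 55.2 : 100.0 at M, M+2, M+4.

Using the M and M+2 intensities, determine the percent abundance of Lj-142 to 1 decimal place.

78.4%

Let p = fractional abundance of Lj-140. I(M+2)/I(M) = [C(2,1)·p^1·(1−p)] / p^2 = 2·(1−p)/p = 55.2/7.6 = 7.2632
(1−p)/p = 7.2632/2 = 3.6316  ⇒  p = 1/(1 + 3.6316) = 0.2159
Lj-140: 21.6%, Lj-142: 78.4%.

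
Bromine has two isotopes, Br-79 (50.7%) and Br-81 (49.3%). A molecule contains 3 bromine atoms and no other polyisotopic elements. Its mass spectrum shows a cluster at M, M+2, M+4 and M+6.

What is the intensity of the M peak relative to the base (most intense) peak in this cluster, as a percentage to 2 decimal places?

34.28%

(0.507 + 0.493)^3 gives M 0.1303, M+2 0.3802, M+4 0.3697, M+6 0.1198; the largest is M+2.
P(M+2) = C(3,1) × 0.507^2 × 0.493^1 = 3 × 0.257049 × 0.4930 = 0.380175 (base)
P(M) = C(3,0) × 0.507^3 × 0.493^0 = 1 × 0.13032384 × 1.0000 = 0.130324
Relative intensity = 0.130324 / 0.380175 × 100 = 34.28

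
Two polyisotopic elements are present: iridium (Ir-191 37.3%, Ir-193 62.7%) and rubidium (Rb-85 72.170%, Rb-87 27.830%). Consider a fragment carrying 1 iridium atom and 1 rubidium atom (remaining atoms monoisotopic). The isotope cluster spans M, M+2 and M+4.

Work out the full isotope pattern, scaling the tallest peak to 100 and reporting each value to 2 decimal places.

Iridium pattern (n=1): 0.3730 : 0.6270
Rubidium pattern (n=1): 0.7217 : 0.2783
Convolve the two distributions (both contribute in 2-u steps):
  M: 0.3730×0.7217 = 0.269194
  M+2: 0.3730×0.2783 + 0.6270×0.7217 = 0.556312
  M+4: 0.6270×0.2783 = 0.174494
Scale to base peak (0.556312) = 100: 48.39 : 100.00 : 31.37

48.39 : 100.00 : 31.37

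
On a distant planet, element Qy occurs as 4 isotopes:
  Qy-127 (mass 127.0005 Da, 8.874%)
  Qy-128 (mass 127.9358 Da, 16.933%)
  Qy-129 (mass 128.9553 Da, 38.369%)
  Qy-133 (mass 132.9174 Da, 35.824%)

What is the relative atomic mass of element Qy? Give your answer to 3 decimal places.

130.029 Da

Weight each isotope mass by its fractional abundance: 0.08874 × 127.0005 + 0.16933 × 127.9358 + 0.38369 × 128.9553 + 0.35824 × 132.9174
= 11.27002 + 21.66337 + 49.47886 + 47.61633 = 130.02858 Da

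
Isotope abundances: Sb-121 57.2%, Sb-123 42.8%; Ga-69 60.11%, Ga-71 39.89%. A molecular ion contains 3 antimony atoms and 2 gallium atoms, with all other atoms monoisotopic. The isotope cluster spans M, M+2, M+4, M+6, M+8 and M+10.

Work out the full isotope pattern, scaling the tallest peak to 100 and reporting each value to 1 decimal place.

19.6 : 70.0 : 100.0 : 71.3 : 25.4 : 3.6

Antimony pattern (n=3): 0.18714925 : 0.42010426 : 0.31434374 : 0.07840275
Gallium pattern (n=2): 0.36132121 : 0.47955758 : 0.15912121
Convolve the two distributions (both contribute in 2-u steps):
  M: 0.18714925×0.36132121 = 0.067621
  M+2: 0.18714925×0.47955758 + 0.42010426×0.36132121 = 0.241541
  M+4: 0.18714925×0.15912121 + 0.42010426×0.47955758 + 0.31434374×0.36132121 = 0.344823
  M+6: 0.42010426×0.15912121 + 0.31434374×0.47955758 + 0.07840275×0.36132121 = 0.245922
  M+8: 0.31434374×0.15912121 + 0.07840275×0.47955758 = 0.087617
  M+10: 0.07840275×0.15912121 = 0.012476
Scale to base peak (0.344823) = 100: 19.6 : 70.0 : 100.0 : 71.3 : 25.4 : 3.6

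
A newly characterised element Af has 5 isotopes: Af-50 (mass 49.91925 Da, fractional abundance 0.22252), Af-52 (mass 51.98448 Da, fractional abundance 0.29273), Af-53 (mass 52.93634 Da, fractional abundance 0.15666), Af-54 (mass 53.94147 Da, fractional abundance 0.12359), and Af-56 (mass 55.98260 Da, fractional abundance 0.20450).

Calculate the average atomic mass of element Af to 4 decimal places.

52.7335 Da

Weight each isotope mass by its fractional abundance: 0.22252 × 49.91925 + 0.29273 × 51.98448 + 0.15666 × 52.93634 + 0.12359 × 53.94147 + 0.20450 × 55.98260
= 11.108032 + 15.217417 + 8.293007 + 6.666626 + 11.448442 = 52.733524 Da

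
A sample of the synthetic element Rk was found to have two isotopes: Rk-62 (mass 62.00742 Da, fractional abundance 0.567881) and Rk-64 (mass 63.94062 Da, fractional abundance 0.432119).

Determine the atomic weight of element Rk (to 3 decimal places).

The abundance-weighted mean is 0.567881 × 62.00742 + 0.432119 × 63.94062
= 35.212836 + 27.629957 = 62.842793 Da

62.843 Da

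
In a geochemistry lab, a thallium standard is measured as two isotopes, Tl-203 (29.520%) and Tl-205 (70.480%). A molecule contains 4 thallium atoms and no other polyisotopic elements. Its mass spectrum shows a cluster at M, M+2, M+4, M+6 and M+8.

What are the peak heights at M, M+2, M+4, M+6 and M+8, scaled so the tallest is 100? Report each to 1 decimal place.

The 4 Tl atoms are independent, so intensities follow the terms of (0.29520 + 0.70480)^4.
P(M) = 0.29520^4 = 0.007594
P(M+2) = 4 × 0.29520^3 × 0.70480^1 = 0.072523
P(M+4) = 6 × 0.29520^2 × 0.70480^2 = 0.259726
P(M+6) = 4 × 0.29520^1 × 0.70480^3 = 0.413403
P(M+8) = 0.70480^4 = 0.246754
The M+6 peak is largest (0.413403); scaling to 100 gives 1.8 : 17.5 : 62.8 : 100.0 : 59.7.

1.8 : 17.5 : 62.8 : 100.0 : 59.7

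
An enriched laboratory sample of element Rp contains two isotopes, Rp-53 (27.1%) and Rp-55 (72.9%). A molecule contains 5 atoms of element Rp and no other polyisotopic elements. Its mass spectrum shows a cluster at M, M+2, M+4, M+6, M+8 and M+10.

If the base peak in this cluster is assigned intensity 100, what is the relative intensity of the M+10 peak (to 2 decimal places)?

53.80

(0.271 + 0.729)^5 gives M 0.0015, M+2 0.0197, M+4 0.1058, M+6 0.2845, M+8 0.3827, M+10 0.2059; the largest is M+8.
P(M+8) = C(5,4) × 0.271^1 × 0.729^4 = 5 × 0.2710 × 0.28242954 = 0.382692 (base)
P(M+10) = C(5,5) × 0.271^0 × 0.729^5 = 1 × 1.0000 × 0.20589113 = 0.205891
Relative intensity = 0.205891 / 0.382692 × 100 = 53.80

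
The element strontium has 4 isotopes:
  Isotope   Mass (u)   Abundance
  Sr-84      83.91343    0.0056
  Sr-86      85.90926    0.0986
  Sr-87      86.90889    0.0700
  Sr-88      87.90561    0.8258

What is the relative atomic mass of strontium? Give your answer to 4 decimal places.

87.6166 u

Weight each isotope mass by its fractional abundance: 0.0056 × 83.91343 + 0.0986 × 85.90926 + 0.0700 × 86.90889 + 0.8258 × 87.90561
= 0.469915 + 8.470653 + 6.083622 + 72.592453 = 87.616643 u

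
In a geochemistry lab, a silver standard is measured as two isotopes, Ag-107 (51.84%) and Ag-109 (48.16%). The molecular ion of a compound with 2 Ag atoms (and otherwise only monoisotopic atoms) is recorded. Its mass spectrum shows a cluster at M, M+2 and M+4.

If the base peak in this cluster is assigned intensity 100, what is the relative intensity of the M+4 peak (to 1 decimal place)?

46.5

Binomial terms of (0.5184 + 0.4816)^2: M 0.2687, M+2 0.4993, M+4 0.2319 → M+2 is the base peak.
P(M+2) = C(2,1) × 0.5184^1 × 0.4816^1 = 2 × 0.5184 × 0.4816 = 0.499323 (base)
P(M+4) = C(2,2) × 0.5184^0 × 0.4816^2 = 1 × 1.0000 × 0.23193856 = 0.231939
Relative intensity = 0.231939 / 0.499323 × 100 = 46.5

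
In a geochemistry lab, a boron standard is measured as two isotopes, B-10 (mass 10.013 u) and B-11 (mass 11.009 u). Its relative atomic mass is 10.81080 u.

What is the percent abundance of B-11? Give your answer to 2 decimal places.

80.10%

With x = fraction of B-10 (so B-11 is 1 − x):
10.013·x + 11.009·(1 − x) = 10.81080
(10.013 − 11.009)·x = 10.81080 − 11.009
x = -0.19820 / -0.996 = 0.19900 → 19.90% B-10, 80.10% B-11.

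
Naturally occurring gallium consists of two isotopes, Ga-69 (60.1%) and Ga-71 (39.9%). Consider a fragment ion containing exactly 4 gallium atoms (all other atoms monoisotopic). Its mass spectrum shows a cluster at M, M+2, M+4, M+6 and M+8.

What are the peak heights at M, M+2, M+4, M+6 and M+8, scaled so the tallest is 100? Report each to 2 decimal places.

37.66 : 100.00 : 99.58 : 44.08 : 7.32

Each Ga atom is independently Ga-69 (p = 0.601) or Ga-71 (q = 0.399); the cluster is the binomial expansion (p + q)^4.
P(M) = 0.601^4 = 0.130466
P(M+2) = 4 × 0.601^3 × 0.399^1 = 0.346463
P(M+4) = 6 × 0.601^2 × 0.399^2 = 0.345021
P(M+6) = 4 × 0.601^1 × 0.399^3 = 0.152705
P(M+8) = 0.399^4 = 0.025345
The M+2 peak is largest (0.346463); scaling to 100 gives 37.66 : 100.00 : 99.58 : 44.08 : 7.32.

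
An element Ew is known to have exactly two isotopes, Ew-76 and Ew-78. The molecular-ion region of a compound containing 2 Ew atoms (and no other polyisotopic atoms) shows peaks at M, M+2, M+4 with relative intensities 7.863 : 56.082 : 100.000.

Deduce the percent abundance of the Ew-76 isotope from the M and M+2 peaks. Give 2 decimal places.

21.90%

Write p for the Ew-76 fraction. I(M+2)/I(M) = [C(2,1)·p^1·(1−p)] / p^2 = 2·(1−p)/p = 56.082/7.863 = 7.1324
(1−p)/p = 7.1324/2 = 3.5662  ⇒  p = 1/(1 + 3.5662) = 0.2190
Ew-76: 21.90%, Ew-78: 78.10%.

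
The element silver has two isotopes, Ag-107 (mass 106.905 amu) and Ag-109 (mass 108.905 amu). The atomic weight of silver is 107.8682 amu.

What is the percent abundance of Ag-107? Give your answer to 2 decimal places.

Writing the weighted mean with unknown fraction x of Ag-107:
106.905·x + 108.905·(1 − x) = 107.8682
(106.905 − 108.905)·x = 107.8682 − 108.905
x = -1.0368 / -2.000 = 0.51840 → 51.84% Ag-107, 48.16% Ag-109.

51.84%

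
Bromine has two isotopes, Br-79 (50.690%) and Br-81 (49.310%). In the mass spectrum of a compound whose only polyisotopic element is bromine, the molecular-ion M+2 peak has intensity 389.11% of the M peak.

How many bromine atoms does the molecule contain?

4

The M+2/M ratio from n Br atoms is n · q/p = n · 0.49310/0.50690.
n = 3.8911 × 0.50690/0.49310 = 4.00 ≈ 4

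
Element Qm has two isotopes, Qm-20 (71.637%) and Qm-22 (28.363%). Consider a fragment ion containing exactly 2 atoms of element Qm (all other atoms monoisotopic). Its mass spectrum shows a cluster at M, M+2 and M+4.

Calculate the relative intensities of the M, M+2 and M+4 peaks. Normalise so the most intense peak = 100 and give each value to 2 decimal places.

100.00 : 79.19 : 15.68

The 2 Qm atoms are independent, so intensities follow the terms of (0.71637 + 0.28363)^2.
P(M) = 0.71637^2 = 0.513186
P(M+2) = 2 × 0.71637^1 × 0.28363^1 = 0.406368
P(M+4) = 0.28363^2 = 0.080446
The M peak is largest (0.513186); scaling to 100 gives 100.00 : 79.19 : 15.68.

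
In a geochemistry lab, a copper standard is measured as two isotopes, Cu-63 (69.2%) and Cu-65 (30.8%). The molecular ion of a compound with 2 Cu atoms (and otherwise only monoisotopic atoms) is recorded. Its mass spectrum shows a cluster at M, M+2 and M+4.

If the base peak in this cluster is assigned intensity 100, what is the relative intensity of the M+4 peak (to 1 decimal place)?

Binomial terms of (0.692 + 0.308)^2: M 0.4789, M+2 0.4263, M+4 0.0949 → M is the base peak.
P(M) = C(2,0) × 0.692^2 × 0.308^0 = 1 × 0.478864 × 1.0000 = 0.478864 (base)
P(M+4) = C(2,2) × 0.692^0 × 0.308^2 = 1 × 1.0000 × 0.094864 = 0.094864
Relative intensity = 0.094864 / 0.478864 × 100 = 19.8

19.8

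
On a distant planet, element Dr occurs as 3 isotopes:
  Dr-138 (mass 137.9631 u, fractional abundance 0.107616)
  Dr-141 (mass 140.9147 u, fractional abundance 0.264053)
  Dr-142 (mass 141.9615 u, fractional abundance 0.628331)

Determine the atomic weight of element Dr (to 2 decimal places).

141.25 u

The abundance-weighted mean is 0.107616 × 137.9631 + 0.264053 × 140.9147 + 0.628331 × 141.9615
= 14.84704 + 37.20895 + 89.19881 = 141.25480 u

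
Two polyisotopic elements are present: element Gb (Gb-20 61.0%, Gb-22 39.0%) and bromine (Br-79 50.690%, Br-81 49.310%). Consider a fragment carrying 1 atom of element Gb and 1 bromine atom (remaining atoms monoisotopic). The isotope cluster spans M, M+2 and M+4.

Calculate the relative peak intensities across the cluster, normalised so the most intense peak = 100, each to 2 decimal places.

Element Gb pattern (n=1): 0.6100 : 0.3900
Bromine pattern (n=1): 0.5069 : 0.4931
Convolve the two distributions (both contribute in 2-u steps):
  M: 0.6100×0.5069 = 0.309209
  M+2: 0.6100×0.4931 + 0.3900×0.5069 = 0.498482
  M+4: 0.3900×0.4931 = 0.192309
Scale to base peak (0.498482) = 100: 62.03 : 100.00 : 38.58

62.03 : 100.00 : 38.58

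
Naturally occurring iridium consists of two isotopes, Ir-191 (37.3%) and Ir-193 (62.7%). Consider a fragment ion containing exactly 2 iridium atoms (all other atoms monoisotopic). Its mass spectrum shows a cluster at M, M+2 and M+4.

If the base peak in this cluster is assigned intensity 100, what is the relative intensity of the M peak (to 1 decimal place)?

Binomial terms of (0.373 + 0.627)^2: M 0.1391, M+2 0.4677, M+4 0.3931 → M+2 is the base peak.
P(M+2) = C(2,1) × 0.373^1 × 0.627^1 = 2 × 0.3730 × 0.6270 = 0.467742 (base)
P(M) = C(2,0) × 0.373^2 × 0.627^0 = 1 × 0.139129 × 1.0000 = 0.139129
Relative intensity = 0.139129 / 0.467742 × 100 = 29.7

29.7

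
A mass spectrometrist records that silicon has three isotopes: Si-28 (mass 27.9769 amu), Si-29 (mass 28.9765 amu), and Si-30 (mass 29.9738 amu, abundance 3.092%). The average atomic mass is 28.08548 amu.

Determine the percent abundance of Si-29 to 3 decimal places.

Let x and y be the fractions of Si-28 and Si-29. Then x + y = 1 − 0.03092 = 0.96908 and 27.9769x + 28.9765y = 28.08548 − 0.03092×29.9738 = 27.158690104.
Substituting: 27.9769x + 28.9765(0.96908 − x) = 27.158690104
(27.9769 − 28.9765)x = -0.921856516  ⇒  x = 0.92223, y = 0.04685
Si-28: 92.223%, Si-29: 4.685%.

4.685%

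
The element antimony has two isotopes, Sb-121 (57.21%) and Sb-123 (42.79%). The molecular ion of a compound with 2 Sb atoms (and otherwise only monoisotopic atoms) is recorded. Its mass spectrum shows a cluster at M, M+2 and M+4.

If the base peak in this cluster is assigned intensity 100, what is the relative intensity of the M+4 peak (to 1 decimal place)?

37.4

Binomial terms of (0.5721 + 0.4279)^2: M 0.3273, M+2 0.4896, M+4 0.1831 → M+2 is the base peak.
P(M+2) = C(2,1) × 0.5721^1 × 0.4279^1 = 2 × 0.5721 × 0.4279 = 0.489603 (base)
P(M+4) = C(2,2) × 0.5721^0 × 0.4279^2 = 1 × 1.0000 × 0.18309841 = 0.183098
Relative intensity = 0.183098 / 0.489603 × 100 = 37.4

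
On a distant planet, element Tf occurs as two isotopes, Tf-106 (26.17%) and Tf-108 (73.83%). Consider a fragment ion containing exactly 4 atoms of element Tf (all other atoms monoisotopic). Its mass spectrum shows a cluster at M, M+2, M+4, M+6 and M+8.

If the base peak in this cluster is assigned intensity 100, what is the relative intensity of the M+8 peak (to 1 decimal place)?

Term probabilities: M 0.0047, M+2 0.0529, M+4 0.2240, M+6 0.4213, M+8 0.2971. Base peak = M+6.
P(M+6) = C(4,3) × 0.2617^1 × 0.7383^3 = 4 × 0.2617 × 0.40243765 = 0.421272 (base)
P(M+8) = C(4,4) × 0.2617^0 × 0.7383^4 = 1 × 1.0000 × 0.29711972 = 0.297120
Relative intensity = 0.297120 / 0.421272 × 100 = 70.5

70.5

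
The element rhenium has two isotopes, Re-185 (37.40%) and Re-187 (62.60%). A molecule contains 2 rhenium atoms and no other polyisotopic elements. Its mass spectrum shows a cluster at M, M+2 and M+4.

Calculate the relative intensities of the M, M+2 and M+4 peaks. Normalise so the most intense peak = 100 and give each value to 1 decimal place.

Expanding (0.3740 + 0.6260)^2:
P(M) = 0.3740^2 = 0.139876
P(M+2) = 2 × 0.3740^1 × 0.6260^1 = 0.468248
P(M+4) = 0.6260^2 = 0.391876
The M+2 peak is largest (0.468248); scaling to 100 gives 29.9 : 100.0 : 83.7.

29.9 : 100.0 : 83.7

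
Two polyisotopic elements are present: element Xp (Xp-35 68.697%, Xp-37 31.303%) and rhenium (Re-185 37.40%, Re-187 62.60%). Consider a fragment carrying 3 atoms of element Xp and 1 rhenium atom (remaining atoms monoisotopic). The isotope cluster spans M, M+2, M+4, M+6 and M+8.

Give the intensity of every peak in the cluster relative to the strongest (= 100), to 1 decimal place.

32.9 : 100.0 : 95.7 : 37.4 : 5.2

Element Xp pattern (n=3): 0.32420023 : 0.44318266 : 0.201944 : 0.03067312
Rhenium pattern (n=1): 0.3740 : 0.6260
Convolve the two distributions (both contribute in 2-u steps):
  M: 0.32420023×0.3740 = 0.121251
  M+2: 0.32420023×0.6260 + 0.44318266×0.3740 = 0.368700
  M+4: 0.44318266×0.6260 + 0.201944×0.3740 = 0.352959
  M+6: 0.201944×0.6260 + 0.03067312×0.3740 = 0.137889
  M+8: 0.03067312×0.6260 = 0.019201
Scale to base peak (0.368700) = 100: 32.9 : 100.0 : 95.7 : 37.4 : 5.2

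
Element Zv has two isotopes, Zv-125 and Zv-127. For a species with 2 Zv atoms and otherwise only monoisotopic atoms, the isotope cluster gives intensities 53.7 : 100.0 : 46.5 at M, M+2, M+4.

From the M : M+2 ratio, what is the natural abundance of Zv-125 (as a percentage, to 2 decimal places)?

Write p for the Zv-125 fraction. I(M+2)/I(M) = [C(2,1)·p^1·(1−p)] / p^2 = 2·(1−p)/p = 100.0/53.7 = 1.8622
(1−p)/p = 1.8622/2 = 0.9311  ⇒  p = 1/(1 + 0.9311) = 0.5178
Zv-125: 51.78%, Zv-127: 48.22%.

51.78%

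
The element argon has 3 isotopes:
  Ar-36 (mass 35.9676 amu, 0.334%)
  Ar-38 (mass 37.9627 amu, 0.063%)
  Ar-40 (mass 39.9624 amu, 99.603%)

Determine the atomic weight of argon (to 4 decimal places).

Ar = Σ fᵢ·mᵢ = 0.00334 × 35.9676 + 0.00063 × 37.9627 + 0.99603 × 39.9624
= 0.12013 + 0.02392 + 39.80375 = 39.94780 amu

39.9478 amu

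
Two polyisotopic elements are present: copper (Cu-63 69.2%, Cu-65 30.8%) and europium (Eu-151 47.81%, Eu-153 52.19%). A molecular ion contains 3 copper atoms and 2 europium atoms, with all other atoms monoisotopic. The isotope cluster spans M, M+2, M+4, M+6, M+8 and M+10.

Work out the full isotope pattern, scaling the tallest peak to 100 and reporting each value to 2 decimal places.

Copper pattern (n=3): 0.33137389 : 0.44247034 : 0.19693766 : 0.02921811
Europium pattern (n=2): 0.22857961 : 0.49904078 : 0.27237961
Convolve the two distributions (both contribute in 2-u steps):
  M: 0.33137389×0.22857961 = 0.075745
  M+2: 0.33137389×0.49904078 + 0.44247034×0.22857961 = 0.266509
  M+4: 0.33137389×0.27237961 + 0.44247034×0.49904078 + 0.19693766×0.22857961 = 0.356086
  M+6: 0.44247034×0.27237961 + 0.19693766×0.49904078 + 0.02921811×0.22857961 = 0.225478
  M+8: 0.19693766×0.27237961 + 0.02921811×0.49904078 = 0.068223
  M+10: 0.02921811×0.27237961 = 0.007958
Scale to base peak (0.356086) = 100: 21.27 : 74.84 : 100.00 : 63.32 : 19.16 : 2.23

21.27 : 74.84 : 100.00 : 63.32 : 19.16 : 2.23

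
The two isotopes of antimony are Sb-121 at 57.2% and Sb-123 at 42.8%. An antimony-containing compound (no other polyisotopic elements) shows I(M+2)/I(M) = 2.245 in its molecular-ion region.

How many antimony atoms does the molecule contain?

3

For n independent Sb atoms, I(M+2)/I(M) = n · (abundance Sb-123) / (abundance Sb-121) = n · 0.428/0.572.
n = 2.245 × 0.572/0.428 = 3.00 ≈ 3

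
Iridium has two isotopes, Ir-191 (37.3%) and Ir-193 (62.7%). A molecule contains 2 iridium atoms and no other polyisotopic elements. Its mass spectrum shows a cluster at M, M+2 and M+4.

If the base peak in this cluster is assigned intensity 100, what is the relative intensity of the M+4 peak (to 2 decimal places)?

84.05

Binomial terms of (0.373 + 0.627)^2: M 0.1391, M+2 0.4677, M+4 0.3931 → M+2 is the base peak.
P(M+2) = C(2,1) × 0.373^1 × 0.627^1 = 2 × 0.3730 × 0.6270 = 0.467742 (base)
P(M+4) = C(2,2) × 0.373^0 × 0.627^2 = 1 × 1.0000 × 0.393129 = 0.393129
Relative intensity = 0.393129 / 0.467742 × 100 = 84.05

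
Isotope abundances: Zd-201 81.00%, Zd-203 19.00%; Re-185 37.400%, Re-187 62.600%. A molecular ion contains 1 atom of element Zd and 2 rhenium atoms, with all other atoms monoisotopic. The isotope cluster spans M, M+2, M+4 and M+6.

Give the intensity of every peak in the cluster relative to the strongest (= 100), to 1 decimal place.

Element Zd pattern (n=1): 0.8100 : 0.1900
Rhenium pattern (n=2): 0.139876 : 0.468248 : 0.391876
Convolve the two distributions (both contribute in 2-u steps):
  M: 0.8100×0.139876 = 0.113300
  M+2: 0.8100×0.468248 + 0.1900×0.139876 = 0.405857
  M+4: 0.8100×0.391876 + 0.1900×0.468248 = 0.406387
  M+6: 0.1900×0.391876 = 0.074456
Scale to base peak (0.406387) = 100: 27.9 : 99.9 : 100.0 : 18.3

27.9 : 99.9 : 100.0 : 18.3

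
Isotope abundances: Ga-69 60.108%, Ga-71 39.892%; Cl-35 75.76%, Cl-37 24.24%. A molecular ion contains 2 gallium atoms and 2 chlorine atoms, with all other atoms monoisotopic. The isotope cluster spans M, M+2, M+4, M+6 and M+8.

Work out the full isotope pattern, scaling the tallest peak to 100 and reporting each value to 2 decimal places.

50.83 : 100.00 : 70.77 : 21.23 : 2.29

Gallium pattern (n=2): 0.36129717 : 0.47956567 : 0.15913717
Chlorine pattern (n=2): 0.57395776 : 0.36728448 : 0.05875776
Convolve the two distributions (both contribute in 2-u steps):
  M: 0.36129717×0.57395776 = 0.207369
  M+2: 0.36129717×0.36728448 + 0.47956567×0.57395776 = 0.407949
  M+4: 0.36129717×0.05875776 + 0.47956567×0.36728448 + 0.15913717×0.57395776 = 0.288704
  M+6: 0.47956567×0.05875776 + 0.15913717×0.36728448 = 0.086627
  M+8: 0.15913717×0.05875776 = 0.009351
Scale to base peak (0.407949) = 100: 50.83 : 100.00 : 70.77 : 21.23 : 2.29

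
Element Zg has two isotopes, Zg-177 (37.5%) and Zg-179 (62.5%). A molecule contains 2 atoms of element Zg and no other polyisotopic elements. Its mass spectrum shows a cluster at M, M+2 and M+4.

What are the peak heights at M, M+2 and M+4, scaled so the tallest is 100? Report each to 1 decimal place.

Each Zg atom is independently Zg-177 (p = 0.375) or Zg-179 (q = 0.625); the cluster is the binomial expansion (p + q)^2.
P(M) = 0.375^2 = 0.140625
P(M+2) = 2 × 0.375^1 × 0.625^1 = 0.468750
P(M+4) = 0.625^2 = 0.390625
The M+2 peak is largest (0.468750); scaling to 100 gives 30.0 : 100.0 : 83.3.

30.0 : 100.0 : 83.3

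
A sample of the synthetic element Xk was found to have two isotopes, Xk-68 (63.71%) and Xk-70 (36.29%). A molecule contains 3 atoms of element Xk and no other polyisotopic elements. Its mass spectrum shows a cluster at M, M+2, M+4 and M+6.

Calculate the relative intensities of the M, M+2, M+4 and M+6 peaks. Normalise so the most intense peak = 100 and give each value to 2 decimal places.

58.52 : 100.00 : 56.96 : 10.82

Expanding (0.6371 + 0.3629)^3:
P(M) = 0.6371^3 = 0.258597
P(M+2) = 3 × 0.6371^2 × 0.3629^1 = 0.441899
P(M+4) = 3 × 0.6371^1 × 0.3629^2 = 0.251711
P(M+6) = 0.3629^3 = 0.047793
The M+2 peak is largest (0.441899); scaling to 100 gives 58.52 : 100.00 : 56.96 : 10.82.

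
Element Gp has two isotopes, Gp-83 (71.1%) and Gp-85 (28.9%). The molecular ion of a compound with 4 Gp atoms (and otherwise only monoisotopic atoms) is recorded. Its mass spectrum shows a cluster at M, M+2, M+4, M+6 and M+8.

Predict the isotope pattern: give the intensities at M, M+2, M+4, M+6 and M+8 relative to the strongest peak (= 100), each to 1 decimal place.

61.5 : 100.0 : 61.0 : 16.5 : 1.7

Each Gp atom is independently Gp-83 (p = 0.711) or Gp-85 (q = 0.289); the cluster is the binomial expansion (p + q)^4.
P(M) = 0.711^4 = 0.255551
P(M+2) = 4 × 0.711^3 × 0.289^1 = 0.415496
P(M+4) = 6 × 0.711^2 × 0.289^2 = 0.253330
P(M+6) = 4 × 0.711^1 × 0.289^3 = 0.068647
P(M+8) = 0.289^4 = 0.006976
The M+2 peak is largest (0.415496); scaling to 100 gives 61.5 : 100.0 : 61.0 : 16.5 : 1.7.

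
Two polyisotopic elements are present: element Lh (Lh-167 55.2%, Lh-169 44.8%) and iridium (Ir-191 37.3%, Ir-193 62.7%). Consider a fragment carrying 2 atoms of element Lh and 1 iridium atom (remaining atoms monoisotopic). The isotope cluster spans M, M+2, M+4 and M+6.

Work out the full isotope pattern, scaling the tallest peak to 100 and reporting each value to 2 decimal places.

Element Lh pattern (n=2): 0.304704 : 0.494592 : 0.200704
Iridium pattern (n=1): 0.3730 : 0.6270
Convolve the two distributions (both contribute in 2-u steps):
  M: 0.304704×0.3730 = 0.113655
  M+2: 0.304704×0.6270 + 0.494592×0.3730 = 0.375532
  M+4: 0.494592×0.6270 + 0.200704×0.3730 = 0.384972
  M+6: 0.200704×0.6270 = 0.125841
Scale to base peak (0.384972) = 100: 29.52 : 97.55 : 100.00 : 32.69

29.52 : 97.55 : 100.00 : 32.69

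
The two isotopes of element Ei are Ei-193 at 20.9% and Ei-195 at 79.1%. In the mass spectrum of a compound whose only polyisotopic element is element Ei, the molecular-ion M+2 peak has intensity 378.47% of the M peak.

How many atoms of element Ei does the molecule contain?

For n independent Ei atoms, I(M+2)/I(M) = n · (abundance Ei-195) / (abundance Ei-193) = n · 0.791/0.209.
n = 3.7847 × 0.209/0.791 = 1.00 ≈ 1

1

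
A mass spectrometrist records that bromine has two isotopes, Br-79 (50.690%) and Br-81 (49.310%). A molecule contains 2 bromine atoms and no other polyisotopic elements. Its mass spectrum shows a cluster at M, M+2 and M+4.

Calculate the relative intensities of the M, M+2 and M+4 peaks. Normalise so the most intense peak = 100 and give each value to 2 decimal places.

The 2 Br atoms are independent, so intensities follow the terms of (0.50690 + 0.49310)^2.
P(M) = 0.50690^2 = 0.256948
P(M+2) = 2 × 0.50690^1 × 0.49310^1 = 0.499905
P(M+4) = 0.49310^2 = 0.243148
The M+2 peak is largest (0.499905); scaling to 100 gives 51.40 : 100.00 : 48.64.

51.40 : 100.00 : 48.64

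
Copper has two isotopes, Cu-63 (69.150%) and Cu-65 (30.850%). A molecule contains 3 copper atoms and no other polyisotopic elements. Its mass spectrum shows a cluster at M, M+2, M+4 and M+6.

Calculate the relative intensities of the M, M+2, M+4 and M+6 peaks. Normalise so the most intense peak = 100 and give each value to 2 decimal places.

74.72 : 100.00 : 44.61 : 6.63

Expanding (0.69150 + 0.30850)^3:
P(M) = 0.69150^3 = 0.330656
P(M+2) = 3 × 0.69150^2 × 0.30850^1 = 0.442548
P(M+4) = 3 × 0.69150^1 × 0.30850^2 = 0.197435
P(M+6) = 0.30850^3 = 0.029361
The M+2 peak is largest (0.442548); scaling to 100 gives 74.72 : 100.00 : 44.61 : 6.63.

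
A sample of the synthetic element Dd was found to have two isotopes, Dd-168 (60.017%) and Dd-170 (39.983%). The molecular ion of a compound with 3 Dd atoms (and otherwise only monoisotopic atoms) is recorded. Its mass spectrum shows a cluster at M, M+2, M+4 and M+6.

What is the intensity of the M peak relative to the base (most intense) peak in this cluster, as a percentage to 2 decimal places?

50.04%

(0.60017 + 0.39983)^3 gives M 0.2162, M+2 0.4321, M+4 0.2878, M+6 0.0639; the largest is M+2.
P(M+2) = C(3,1) × 0.60017^2 × 0.39983^1 = 3 × 0.36020403 × 0.39983 = 0.432061 (base)
P(M) = C(3,0) × 0.60017^3 × 0.39983^0 = 1 × 0.21618365 × 1.0000 = 0.216184
Relative intensity = 0.216184 / 0.432061 × 100 = 50.04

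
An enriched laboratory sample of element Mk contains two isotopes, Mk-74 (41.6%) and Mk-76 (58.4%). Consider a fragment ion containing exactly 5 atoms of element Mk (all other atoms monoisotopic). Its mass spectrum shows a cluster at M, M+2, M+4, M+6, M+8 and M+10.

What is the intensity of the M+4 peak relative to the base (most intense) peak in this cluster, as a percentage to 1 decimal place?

Binomial terms of (0.416 + 0.584)^5: M 0.0125, M+2 0.0874, M+4 0.2455, M+6 0.3447, M+8 0.2419, M+10 0.0679 → M+6 is the base peak.
P(M+6) = C(5,3) × 0.416^2 × 0.584^3 = 10 × 0.173056 × 0.1991767 = 0.344687 (base)
P(M+4) = C(5,2) × 0.416^3 × 0.584^2 = 10 × 0.0719913 × 0.341056 = 0.245531
Relative intensity = 0.245531 / 0.344687 × 100 = 71.2

71.2%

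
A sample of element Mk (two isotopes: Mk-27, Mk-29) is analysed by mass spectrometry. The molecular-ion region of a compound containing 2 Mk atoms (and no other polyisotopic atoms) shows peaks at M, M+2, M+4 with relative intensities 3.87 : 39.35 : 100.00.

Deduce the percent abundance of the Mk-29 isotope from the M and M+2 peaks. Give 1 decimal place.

Write p for the Mk-27 fraction. I(M+2)/I(M) = [C(2,1)·p^1·(1−p)] / p^2 = 2·(1−p)/p = 39.35/3.87 = 10.1680
(1−p)/p = 10.1680/2 = 5.0840  ⇒  p = 1/(1 + 5.0840) = 0.1644
Mk-27: 16.4%, Mk-29: 83.6%.

83.6%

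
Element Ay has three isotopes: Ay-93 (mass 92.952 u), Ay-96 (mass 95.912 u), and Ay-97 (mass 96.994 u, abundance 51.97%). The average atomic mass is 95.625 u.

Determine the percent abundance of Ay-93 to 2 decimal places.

Let x and y be the fractions of Ay-93 and Ay-96. Then x + y = 1 − 0.5197 = 0.4803 and 92.952x + 95.912y = 95.625 − 0.5197×96.994 = 45.2172182.
Substituting: 92.952x + 95.912(0.4803 − x) = 45.2172182
(92.952 − 95.912)x = -0.8493154  ⇒  x = 0.28693, y = 0.19337
Ay-93: 28.69%, Ay-96: 19.34%.

28.69%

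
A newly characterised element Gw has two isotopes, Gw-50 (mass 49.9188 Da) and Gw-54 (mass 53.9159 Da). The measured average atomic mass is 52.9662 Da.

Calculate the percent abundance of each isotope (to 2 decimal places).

With x = fraction of Gw-50 (so Gw-54 is 1 − x):
49.9188·x + 53.9159·(1 − x) = 52.9662
(49.9188 − 53.9159)·x = 52.9662 − 53.9159
x = -0.9497 / -3.9971 = 0.23760 → 23.76% Gw-50, 76.24% Gw-54.

Gw-50: 23.76%, Gw-54: 76.24%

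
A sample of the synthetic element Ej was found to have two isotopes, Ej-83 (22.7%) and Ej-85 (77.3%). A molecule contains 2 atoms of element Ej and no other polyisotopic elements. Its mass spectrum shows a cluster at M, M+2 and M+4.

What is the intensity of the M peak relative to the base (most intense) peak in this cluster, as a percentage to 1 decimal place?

(0.227 + 0.773)^2 gives M 0.0515, M+2 0.3509, M+4 0.5975; the largest is M+4.
P(M+4) = C(2,2) × 0.227^0 × 0.773^2 = 1 × 1.0000 × 0.597529 = 0.597529 (base)
P(M) = C(2,0) × 0.227^2 × 0.773^0 = 1 × 0.051529 × 1.0000 = 0.051529
Relative intensity = 0.051529 / 0.597529 × 100 = 8.6

8.6%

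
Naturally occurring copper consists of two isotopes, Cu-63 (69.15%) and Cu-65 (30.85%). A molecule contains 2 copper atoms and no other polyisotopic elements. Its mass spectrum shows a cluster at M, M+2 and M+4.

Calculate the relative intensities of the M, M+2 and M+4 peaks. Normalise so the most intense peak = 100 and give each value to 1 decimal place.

100.0 : 89.2 : 19.9

Each Cu atom is independently Cu-63 (p = 0.6915) or Cu-65 (q = 0.3085); the cluster is the binomial expansion (p + q)^2.
P(M) = 0.6915^2 = 0.478172
P(M+2) = 2 × 0.6915^1 × 0.3085^1 = 0.426656
P(M+4) = 0.3085^2 = 0.095172
The M peak is largest (0.478172); scaling to 100 gives 100.0 : 89.2 : 19.9.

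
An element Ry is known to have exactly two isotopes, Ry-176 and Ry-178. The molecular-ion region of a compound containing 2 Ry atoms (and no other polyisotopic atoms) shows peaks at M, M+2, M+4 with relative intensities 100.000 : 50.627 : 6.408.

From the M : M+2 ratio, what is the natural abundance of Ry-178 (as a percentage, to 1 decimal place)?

Let p = fractional abundance of Ry-176. I(M+2)/I(M) = [C(2,1)·p^1·(1−p)] / p^2 = 2·(1−p)/p = 50.627/100.000 = 0.5063
(1−p)/p = 0.5063/2 = 0.2531  ⇒  p = 1/(1 + 0.2531) = 0.7980
Ry-176: 79.8%, Ry-178: 20.2%.

20.2%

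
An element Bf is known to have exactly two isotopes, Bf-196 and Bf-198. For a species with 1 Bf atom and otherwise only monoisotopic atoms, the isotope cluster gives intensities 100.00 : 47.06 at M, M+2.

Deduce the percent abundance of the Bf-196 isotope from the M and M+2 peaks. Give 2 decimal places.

If p is the fraction of Bf that is Bf-196, then I(M+2)/I(M) = [C(1,1)·p^0·(1−p)] / p^1 = 1·(1−p)/p = 47.06/100.00 = 0.4706
(1−p)/p = 0.4706/1 = 0.4706  ⇒  p = 1/(1 + 0.4706) = 0.6800
Bf-196: 68.00%, Bf-198: 32.00%.

68.00%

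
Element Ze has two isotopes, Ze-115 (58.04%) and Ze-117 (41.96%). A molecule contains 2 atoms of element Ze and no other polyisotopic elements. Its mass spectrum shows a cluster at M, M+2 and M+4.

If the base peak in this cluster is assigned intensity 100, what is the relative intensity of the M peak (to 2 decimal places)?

69.16

(0.5804 + 0.4196)^2 gives M 0.3369, M+2 0.4871, M+4 0.1761; the largest is M+2.
P(M+2) = C(2,1) × 0.5804^1 × 0.4196^1 = 2 × 0.5804 × 0.4196 = 0.487072 (base)
P(M) = C(2,0) × 0.5804^2 × 0.4196^0 = 1 × 0.33686416 × 1.0000 = 0.336864
Relative intensity = 0.336864 / 0.487072 × 100 = 69.16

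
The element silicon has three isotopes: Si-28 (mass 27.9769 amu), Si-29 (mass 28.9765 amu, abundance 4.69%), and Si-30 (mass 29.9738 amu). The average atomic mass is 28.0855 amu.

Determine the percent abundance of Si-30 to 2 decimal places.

3.09%

The remaining 95.31% is split between Si-28 (fraction x) and Si-30 (fraction 0.9531 − x).
Substituting: 27.9769x + 29.9738(0.9531 − x) = 26.72650215
(27.9769 − 29.9738)x = -1.84152663  ⇒  x = 0.92219, y = 0.03091
Si-28: 92.22%, Si-30: 3.09%.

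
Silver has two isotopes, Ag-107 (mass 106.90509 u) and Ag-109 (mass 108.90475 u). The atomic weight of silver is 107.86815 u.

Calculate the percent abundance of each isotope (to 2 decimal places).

Writing the weighted mean with unknown fraction x of Ag-107:
106.90509·x + 108.90475·(1 − x) = 107.86815
(106.90509 − 108.90475)·x = 107.86815 − 108.90475
x = -1.03660 / -1.99966 = 0.51839 → 51.84% Ag-107, 48.16% Ag-109.

Ag-107: 51.84%, Ag-109: 48.16%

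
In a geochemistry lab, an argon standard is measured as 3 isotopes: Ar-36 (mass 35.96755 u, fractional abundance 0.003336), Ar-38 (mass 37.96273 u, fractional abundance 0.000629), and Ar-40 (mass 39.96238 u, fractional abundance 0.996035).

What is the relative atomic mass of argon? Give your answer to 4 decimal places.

Average mass = Σ (abundance × isotope mass) = 0.003336 × 35.96755 + 0.000629 × 37.96273 + 0.996035 × 39.96238
= 0.119988 + 0.023879 + 39.803929 = 39.947796 u

39.9478 u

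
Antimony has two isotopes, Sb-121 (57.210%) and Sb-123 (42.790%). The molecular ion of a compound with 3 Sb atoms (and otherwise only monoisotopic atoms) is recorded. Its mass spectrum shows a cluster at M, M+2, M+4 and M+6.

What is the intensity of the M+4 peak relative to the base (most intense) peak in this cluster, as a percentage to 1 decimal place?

74.8%

Binomial terms of (0.57210 + 0.42790)^3: M 0.1872, M+2 0.4202, M+4 0.3143, M+6 0.0783 → M+2 is the base peak.
P(M+2) = C(3,1) × 0.57210^2 × 0.42790^1 = 3 × 0.32729841 × 0.4279 = 0.420153 (base)
P(M+4) = C(3,2) × 0.57210^1 × 0.42790^2 = 3 × 0.5721 × 0.18309841 = 0.314252
Relative intensity = 0.314252 / 0.420153 × 100 = 74.8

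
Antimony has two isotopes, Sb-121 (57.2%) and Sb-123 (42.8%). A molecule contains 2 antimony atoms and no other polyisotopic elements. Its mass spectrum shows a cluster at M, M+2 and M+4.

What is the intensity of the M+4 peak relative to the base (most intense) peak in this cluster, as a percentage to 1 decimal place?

37.4%

Binomial terms of (0.572 + 0.428)^2: M 0.3272, M+2 0.4896, M+4 0.1832 → M+2 is the base peak.
P(M+2) = C(2,1) × 0.572^1 × 0.428^1 = 2 × 0.5720 × 0.4280 = 0.489632 (base)
P(M+4) = C(2,2) × 0.572^0 × 0.428^2 = 1 × 1.0000 × 0.183184 = 0.183184
Relative intensity = 0.183184 / 0.489632 × 100 = 37.4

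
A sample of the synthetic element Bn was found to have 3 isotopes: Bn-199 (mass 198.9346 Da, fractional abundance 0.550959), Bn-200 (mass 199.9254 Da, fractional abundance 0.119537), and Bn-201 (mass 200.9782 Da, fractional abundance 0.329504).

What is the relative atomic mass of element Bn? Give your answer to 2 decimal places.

The abundance-weighted mean is 0.550959 × 198.9346 + 0.119537 × 199.9254 + 0.329504 × 200.9782
= 109.60481 + 23.89848 + 66.22312 = 199.72641 Da

199.73 Da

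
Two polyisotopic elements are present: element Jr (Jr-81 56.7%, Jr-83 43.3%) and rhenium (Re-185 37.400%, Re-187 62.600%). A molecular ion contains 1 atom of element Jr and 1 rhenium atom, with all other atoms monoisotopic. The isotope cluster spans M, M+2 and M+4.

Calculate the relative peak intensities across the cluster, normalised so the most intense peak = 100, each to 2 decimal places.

41.03 : 100.00 : 52.44

Element Jr pattern (n=1): 0.5670 : 0.4330
Rhenium pattern (n=1): 0.3740 : 0.6260
Convolve the two distributions (both contribute in 2-u steps):
  M: 0.5670×0.3740 = 0.212058
  M+2: 0.5670×0.6260 + 0.4330×0.3740 = 0.516884
  M+4: 0.4330×0.6260 = 0.271058
Scale to base peak (0.516884) = 100: 41.03 : 100.00 : 52.44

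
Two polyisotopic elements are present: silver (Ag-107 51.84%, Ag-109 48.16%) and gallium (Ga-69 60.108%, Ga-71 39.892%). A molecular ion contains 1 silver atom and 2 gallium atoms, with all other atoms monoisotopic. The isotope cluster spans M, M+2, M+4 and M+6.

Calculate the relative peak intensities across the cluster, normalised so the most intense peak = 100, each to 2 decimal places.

44.32 : 100.00 : 74.17 : 18.14

Silver pattern (n=1): 0.5184 : 0.4816
Gallium pattern (n=2): 0.36129717 : 0.47956567 : 0.15913717
Convolve the two distributions (both contribute in 2-u steps):
  M: 0.5184×0.36129717 = 0.187296
  M+2: 0.5184×0.47956567 + 0.4816×0.36129717 = 0.422608
  M+4: 0.5184×0.15913717 + 0.4816×0.47956567 = 0.313456
  M+6: 0.4816×0.15913717 = 0.076640
Scale to base peak (0.422608) = 100: 44.32 : 100.00 : 74.17 : 18.14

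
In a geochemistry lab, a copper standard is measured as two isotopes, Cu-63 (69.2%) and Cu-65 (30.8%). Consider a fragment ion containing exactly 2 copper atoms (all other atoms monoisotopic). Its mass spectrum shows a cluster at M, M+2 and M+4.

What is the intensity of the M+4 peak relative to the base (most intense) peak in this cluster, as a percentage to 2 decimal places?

Term probabilities: M 0.4789, M+2 0.4263, M+4 0.0949. Base peak = M.
P(M) = C(2,0) × 0.692^2 × 0.308^0 = 1 × 0.478864 × 1.0000 = 0.478864 (base)
P(M+4) = C(2,2) × 0.692^0 × 0.308^2 = 1 × 1.0000 × 0.094864 = 0.094864
Relative intensity = 0.094864 / 0.478864 × 100 = 19.81

19.81%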